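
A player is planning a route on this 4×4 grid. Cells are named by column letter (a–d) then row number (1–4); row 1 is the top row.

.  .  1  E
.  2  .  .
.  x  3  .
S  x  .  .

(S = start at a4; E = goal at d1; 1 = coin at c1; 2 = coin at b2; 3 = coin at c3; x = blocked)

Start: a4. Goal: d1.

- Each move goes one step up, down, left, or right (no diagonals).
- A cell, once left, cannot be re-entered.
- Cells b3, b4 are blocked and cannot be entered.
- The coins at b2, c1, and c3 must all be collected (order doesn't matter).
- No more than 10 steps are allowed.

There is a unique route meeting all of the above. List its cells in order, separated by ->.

The 10-move cap with required stops at b2, c1, c3 leaves no slack for detours.
Route from a4: 2× up (reaching a2), right to b2, up to b1, right to c1, 2× down (reaching c3), right to d3, 2× up (reaching d1) — 10 moves in all.
Check: all required cells visited; 10 ≤ 10 moves.

a4 -> a3 -> a2 -> b2 -> b1 -> c1 -> c2 -> c3 -> d3 -> d2 -> d1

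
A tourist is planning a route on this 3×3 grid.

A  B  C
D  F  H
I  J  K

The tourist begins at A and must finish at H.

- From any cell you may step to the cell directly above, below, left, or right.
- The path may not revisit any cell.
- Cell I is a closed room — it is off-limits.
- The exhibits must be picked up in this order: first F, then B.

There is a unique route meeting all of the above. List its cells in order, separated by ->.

A -> D -> F -> B -> C -> H

The waypoints must appear in the order F, B, with no cell reused.
Route from A: down 1 to D, right 1 to F, up 1 to B, right 1 to C, down 1 to H — 5 moves in all.
Check: order respected (F at step 2, B at step 3).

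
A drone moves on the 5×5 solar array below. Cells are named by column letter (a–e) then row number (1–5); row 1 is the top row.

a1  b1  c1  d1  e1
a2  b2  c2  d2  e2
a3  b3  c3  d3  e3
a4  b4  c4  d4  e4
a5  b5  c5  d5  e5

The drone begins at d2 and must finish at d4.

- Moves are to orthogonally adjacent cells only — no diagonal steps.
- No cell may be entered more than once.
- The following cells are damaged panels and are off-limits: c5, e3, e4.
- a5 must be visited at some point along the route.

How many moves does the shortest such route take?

10

Any route passes through a5 somewhere between d2 and d4. Summing Manhattan distances along the two legs (d2 → a5 → d4) gives a lower bound of 6 + 4 = 10 moves.
A route of 10 moves achieves this: d2 → d3 → c3 → b3 → a3 → a4 → a5 → b5 → b4 → c4 → d4.
Since 10 matches the lower bound, it is optimal.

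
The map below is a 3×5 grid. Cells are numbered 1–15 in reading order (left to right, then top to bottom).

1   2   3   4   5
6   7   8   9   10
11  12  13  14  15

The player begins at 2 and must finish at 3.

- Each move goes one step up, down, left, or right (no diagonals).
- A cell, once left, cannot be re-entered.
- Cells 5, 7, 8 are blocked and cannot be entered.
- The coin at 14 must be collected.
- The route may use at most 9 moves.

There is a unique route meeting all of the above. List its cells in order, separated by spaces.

The budget equals the shortest possible length, so every move has to be on a shortest route through the required cells.
Route from 2: left 1 to 1, down 2 to 11, right 3 to 14, up 2 to 4, left 1 to 3 — 9 moves in all.
Check: all required cells visited; 9 ≤ 9 moves.

2 1 6 11 12 13 14 9 4 3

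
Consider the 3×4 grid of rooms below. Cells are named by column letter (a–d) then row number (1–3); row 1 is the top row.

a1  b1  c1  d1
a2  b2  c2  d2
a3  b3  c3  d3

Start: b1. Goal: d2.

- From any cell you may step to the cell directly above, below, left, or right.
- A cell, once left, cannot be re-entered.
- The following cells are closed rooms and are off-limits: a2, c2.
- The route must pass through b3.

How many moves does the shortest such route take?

5

Any route passes through b3 somewhere between b1 and d2. Summing Manhattan distances along the two legs (b1 → b3 → d2) gives a lower bound of 2 + 3 = 5 moves.
A route of 5 moves achieves this: b1 → b2 → b3 → c3 → d3 → d2.
Since 5 matches the lower bound, it is optimal.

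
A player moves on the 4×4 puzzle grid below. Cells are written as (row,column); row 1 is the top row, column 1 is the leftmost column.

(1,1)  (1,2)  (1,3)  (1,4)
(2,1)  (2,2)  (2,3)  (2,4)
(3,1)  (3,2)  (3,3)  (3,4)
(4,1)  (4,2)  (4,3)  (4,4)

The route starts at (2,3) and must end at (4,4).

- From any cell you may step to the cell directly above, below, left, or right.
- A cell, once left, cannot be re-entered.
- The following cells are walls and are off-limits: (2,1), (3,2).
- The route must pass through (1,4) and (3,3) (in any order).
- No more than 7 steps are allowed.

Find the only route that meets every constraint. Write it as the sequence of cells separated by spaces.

(2,3) (1,3) (1,4) (2,4) (3,4) (3,3) (4,3) (4,4)

The 7-move cap with required stops at (1,4), (3,3) leaves no slack for detours.
Route from (2,3): up to (1,3), right to (1,4), 2× down (reaching (3,4)), left to (3,3), down to (4,3), right to (4,4) — 7 moves in all.
Check: all required cells visited; 7 ≤ 7 moves.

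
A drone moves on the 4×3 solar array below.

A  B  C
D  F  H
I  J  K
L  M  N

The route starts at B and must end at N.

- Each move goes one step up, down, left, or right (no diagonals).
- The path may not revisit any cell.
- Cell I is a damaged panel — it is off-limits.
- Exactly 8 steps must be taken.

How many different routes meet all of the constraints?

Need simple routes of exactly 8 moves from B to N (Manhattan distance 4, so 2 moves are spent on a detour and 2 undoing it).
Enumerating: B A D F H K J M N.
That gives 1 route.

1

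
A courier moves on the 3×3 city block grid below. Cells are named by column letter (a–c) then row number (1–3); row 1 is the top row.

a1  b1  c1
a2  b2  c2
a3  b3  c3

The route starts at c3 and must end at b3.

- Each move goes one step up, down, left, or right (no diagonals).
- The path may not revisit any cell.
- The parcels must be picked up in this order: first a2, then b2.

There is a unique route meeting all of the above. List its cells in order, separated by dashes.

c3 - c2 - c1 - b1 - a1 - a2 - b2 - b3

The waypoints must appear in the order a2, b2, with no cell reused.
Route from c3: 2× up (reaching c1), 2× left (reaching a1), down to a2, right to b2, down to b3 — 7 moves in all.
Check: order respected (a2 at step 5, b2 at step 6).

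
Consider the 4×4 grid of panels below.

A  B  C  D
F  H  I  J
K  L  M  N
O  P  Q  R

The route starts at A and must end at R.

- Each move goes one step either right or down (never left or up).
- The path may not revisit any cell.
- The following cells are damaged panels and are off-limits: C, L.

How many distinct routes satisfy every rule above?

A right/down-only route from A to R makes exactly 3 down-moves and 3 right-moves in some order.
With no other constraints that would be C(6,3) = 20 routes.
Subtract routes through each blocked cell (inclusion–exclusion for overlaps): − through C: 4 − through L: 9 → 7.
That gives 7 routes.

7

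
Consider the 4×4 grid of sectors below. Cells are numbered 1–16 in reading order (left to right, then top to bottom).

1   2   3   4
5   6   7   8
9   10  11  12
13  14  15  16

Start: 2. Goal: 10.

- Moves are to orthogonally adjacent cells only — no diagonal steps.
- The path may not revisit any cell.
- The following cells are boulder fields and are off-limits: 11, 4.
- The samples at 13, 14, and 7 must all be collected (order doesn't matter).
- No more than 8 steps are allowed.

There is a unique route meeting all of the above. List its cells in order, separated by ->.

Any route must reach 13, 14, and 7 and still end at 10 within 8 moves, so the order of the required stops is forced.
Route from 2: right to 3, down to 7, 2× left (reaching 5), 2× down (reaching 13), right to 14, up to 10 — 8 moves in all.
Check: all required cells visited; 8 ≤ 8 moves.

2 -> 3 -> 7 -> 6 -> 5 -> 9 -> 13 -> 14 -> 10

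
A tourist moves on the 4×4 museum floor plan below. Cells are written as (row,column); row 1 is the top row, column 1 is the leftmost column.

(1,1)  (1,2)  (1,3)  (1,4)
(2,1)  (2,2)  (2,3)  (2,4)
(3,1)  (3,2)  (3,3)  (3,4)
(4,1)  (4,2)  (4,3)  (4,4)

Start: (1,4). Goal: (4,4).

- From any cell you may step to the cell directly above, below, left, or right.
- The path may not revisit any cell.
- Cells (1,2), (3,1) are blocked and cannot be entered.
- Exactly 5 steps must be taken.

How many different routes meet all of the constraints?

Need simple routes of exactly 5 moves from (1,4) to (4,4) (Manhattan distance 3, so 1 moves are spent on a detour and 1 undoing it).
Enumerating: (1,4) (2,4) (3,4) (3,3) (4,3) (4,4) | (1,4) (2,4) (2,3) (3,3) (4,3) (4,4) | (1,4) (2,4) (2,3) (3,3) (3,4) (4,4) | (1,4) (1,3) (2,3) (3,3) (4,3) (4,4) | (1,4) (1,3) (2,3) (3,3) (3,4) (4,4) | (1,4) (1,3) (2,3) (2,4) (3,4) (4,4).
That gives 6 routes.

6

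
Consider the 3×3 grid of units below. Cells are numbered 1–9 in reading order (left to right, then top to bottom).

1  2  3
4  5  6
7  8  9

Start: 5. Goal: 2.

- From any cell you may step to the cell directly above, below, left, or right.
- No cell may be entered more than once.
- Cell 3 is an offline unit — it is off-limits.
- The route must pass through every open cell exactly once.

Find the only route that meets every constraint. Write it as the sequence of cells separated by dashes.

5 - 6 - 9 - 8 - 7 - 4 - 1 - 2

Need to visit all 8 open cells exactly once, starting at 5 and ending at 2.
Route from 5: right to 6, down to 9, 2× left (reaching 7), 2× up (reaching 1), right to 2 — 7 moves in all.
Check: all 8 open cells covered.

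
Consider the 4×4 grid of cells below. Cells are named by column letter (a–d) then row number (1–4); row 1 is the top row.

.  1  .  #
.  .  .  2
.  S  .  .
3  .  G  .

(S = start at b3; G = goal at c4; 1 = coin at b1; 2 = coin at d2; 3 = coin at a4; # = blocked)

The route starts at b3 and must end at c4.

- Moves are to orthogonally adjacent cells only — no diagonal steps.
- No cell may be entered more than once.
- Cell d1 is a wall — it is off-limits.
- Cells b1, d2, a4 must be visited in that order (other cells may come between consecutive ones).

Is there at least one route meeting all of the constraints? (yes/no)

no

Ignoring the required order, 9 revisit-free routes from b3 to c4 pass through all of b1, d2, and a4; the waypoint orders that occur are a4 → b1 → d2 (6); d2 → b1 → a4 (3) — never b1 → d2 → a4.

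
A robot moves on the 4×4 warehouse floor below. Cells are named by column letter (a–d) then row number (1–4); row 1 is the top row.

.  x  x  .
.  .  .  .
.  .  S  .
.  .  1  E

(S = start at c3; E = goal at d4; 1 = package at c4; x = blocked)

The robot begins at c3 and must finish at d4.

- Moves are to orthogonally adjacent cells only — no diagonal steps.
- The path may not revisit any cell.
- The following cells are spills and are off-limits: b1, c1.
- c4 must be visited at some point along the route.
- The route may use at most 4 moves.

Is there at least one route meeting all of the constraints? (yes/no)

One route that works: c3 → c4 → d4.

yes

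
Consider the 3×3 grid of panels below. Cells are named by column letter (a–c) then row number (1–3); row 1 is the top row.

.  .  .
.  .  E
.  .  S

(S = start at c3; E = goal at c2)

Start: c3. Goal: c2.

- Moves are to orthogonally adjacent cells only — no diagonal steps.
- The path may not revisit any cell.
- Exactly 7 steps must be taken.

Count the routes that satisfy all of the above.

4

Need simple routes of exactly 7 moves from c3 to c2 (Manhattan distance 1, so 3 moves are spent on a detour and 3 undoing it).
Enumerating: c3 b3 b2 a2 a1 b1 c1 c2 | c3 b3 a3 a2 a1 b1 b2 c2 | c3 b3 a3 a2 a1 b1 c1 c2 | c3 b3 a3 a2 b2 b1 c1 c2.
That gives 4 routes.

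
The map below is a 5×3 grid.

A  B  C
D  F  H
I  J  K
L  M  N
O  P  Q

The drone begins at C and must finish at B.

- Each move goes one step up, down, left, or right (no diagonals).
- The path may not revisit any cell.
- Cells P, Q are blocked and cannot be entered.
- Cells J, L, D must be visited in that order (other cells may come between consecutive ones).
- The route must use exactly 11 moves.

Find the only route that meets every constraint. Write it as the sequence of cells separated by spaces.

C H F J K N M L I D A B

The waypoints must appear in the order J, L, D, with no cell reused.
Route from C: down to H, left to F, down to J, right to K, down to N, 2× left (reaching L), 3× up (reaching A), right to B — 11 moves in all.
Check: order respected (J at step 3, L at step 7, D at step 9); 11 moves as required.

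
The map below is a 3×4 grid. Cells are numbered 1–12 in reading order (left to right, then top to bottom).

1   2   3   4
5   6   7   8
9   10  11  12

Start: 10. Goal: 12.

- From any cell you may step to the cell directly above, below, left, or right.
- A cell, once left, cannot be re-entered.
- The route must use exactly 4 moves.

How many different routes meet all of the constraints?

3

Need simple routes of exactly 4 moves from 10 to 12 (Manhattan distance 2, so 1 moves are spent on a detour and 1 undoing it).
Enumerating: 10 6 7 11 12 | 10 6 7 8 12 | 10 11 7 8 12.
That gives 3 routes.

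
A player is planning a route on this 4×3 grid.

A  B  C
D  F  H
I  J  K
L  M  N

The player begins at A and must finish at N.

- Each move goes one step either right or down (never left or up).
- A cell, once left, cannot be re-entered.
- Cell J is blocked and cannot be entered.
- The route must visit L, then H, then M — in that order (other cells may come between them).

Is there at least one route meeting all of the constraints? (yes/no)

H lies above L, so going from L to H would need an upward move — but moves only go right/down, so L cannot be visited before H.

no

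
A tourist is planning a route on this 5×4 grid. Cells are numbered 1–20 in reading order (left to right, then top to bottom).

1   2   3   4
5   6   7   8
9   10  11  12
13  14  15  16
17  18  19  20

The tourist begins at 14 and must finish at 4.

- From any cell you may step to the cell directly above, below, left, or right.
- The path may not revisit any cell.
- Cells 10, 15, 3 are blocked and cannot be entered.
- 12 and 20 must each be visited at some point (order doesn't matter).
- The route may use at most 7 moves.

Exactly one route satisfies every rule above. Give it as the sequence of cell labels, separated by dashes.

The 7-move cap with required stops at 12, 20 leaves no slack for detours.
Route from 14: down 1 to 18, right 2 to 20, up 4 to 4 — 7 moves in all.
Check: all required cells visited; 7 ≤ 7 moves.

14 - 18 - 19 - 20 - 16 - 12 - 8 - 4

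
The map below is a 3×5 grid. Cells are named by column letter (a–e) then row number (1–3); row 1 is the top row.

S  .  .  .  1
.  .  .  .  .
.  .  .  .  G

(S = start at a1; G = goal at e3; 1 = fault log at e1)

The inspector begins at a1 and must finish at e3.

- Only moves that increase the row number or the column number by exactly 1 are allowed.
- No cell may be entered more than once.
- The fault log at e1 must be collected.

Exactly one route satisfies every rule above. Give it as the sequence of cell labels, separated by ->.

Moves only go right or down, so the column and row indices never decrease.
Route from a1: right 4 to e1, down 2 to e3 — 6 moves in all.
Check: all required cells visited.

a1 -> b1 -> c1 -> d1 -> e1 -> e2 -> e3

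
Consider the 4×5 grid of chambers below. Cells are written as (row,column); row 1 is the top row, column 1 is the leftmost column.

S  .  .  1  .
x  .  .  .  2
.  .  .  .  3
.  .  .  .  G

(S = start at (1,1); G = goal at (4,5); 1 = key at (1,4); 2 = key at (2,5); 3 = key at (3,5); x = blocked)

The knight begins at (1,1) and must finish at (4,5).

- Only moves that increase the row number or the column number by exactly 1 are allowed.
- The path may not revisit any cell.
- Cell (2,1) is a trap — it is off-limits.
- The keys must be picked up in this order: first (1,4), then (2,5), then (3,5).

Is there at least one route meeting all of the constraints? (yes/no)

One route that works: (1,1) → (1,2) → (1,3) → (1,4) → (2,4) → (2,5) → (3,5) → (4,5).

yes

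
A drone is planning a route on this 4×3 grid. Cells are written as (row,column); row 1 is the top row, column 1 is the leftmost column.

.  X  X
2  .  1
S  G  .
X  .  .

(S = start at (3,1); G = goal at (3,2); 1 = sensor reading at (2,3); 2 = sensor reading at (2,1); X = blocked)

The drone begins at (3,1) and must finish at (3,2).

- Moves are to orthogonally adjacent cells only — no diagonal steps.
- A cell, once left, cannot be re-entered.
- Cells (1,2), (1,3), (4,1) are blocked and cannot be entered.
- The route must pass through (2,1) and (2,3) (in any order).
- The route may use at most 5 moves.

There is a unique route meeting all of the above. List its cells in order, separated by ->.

The 5-move cap with required stops at (2,1), (2,3) leaves no slack for detours.
Route from (3,1): up to (2,1), 2× right (reaching (2,3)), down to (3,3), left to (3,2) — 5 moves in all.
Check: all required cells visited; 5 ≤ 5 moves.

(3,1) -> (2,1) -> (2,2) -> (2,3) -> (3,3) -> (3,2)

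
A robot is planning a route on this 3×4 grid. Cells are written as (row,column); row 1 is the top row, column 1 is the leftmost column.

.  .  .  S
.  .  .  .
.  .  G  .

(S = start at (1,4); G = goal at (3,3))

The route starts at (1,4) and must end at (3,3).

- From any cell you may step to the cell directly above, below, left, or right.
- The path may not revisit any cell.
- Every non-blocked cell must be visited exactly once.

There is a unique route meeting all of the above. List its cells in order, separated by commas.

(1,4), (1,3), (1,2), (1,1), (2,1), (3,1), (3,2), (2,2), (2,3), (2,4), (3,4), (3,3)

Need to visit all 12 open cells exactly once, starting at (1,4) and ending at (3,3).
Cell (3,1) has only two open neighbours ((2,1) and (3,2)), so the path must pass straight through it: one of those is the cell it's entered from and the other is where it exits.
Route from (1,4): 3× left (reaching (1,1)), 2× down (reaching (3,1)), right to (3,2), up to (2,2), 2× right (reaching (2,4)), down to (3,4), left to (3,3) — 11 moves in all.
Check: all 12 open cells covered.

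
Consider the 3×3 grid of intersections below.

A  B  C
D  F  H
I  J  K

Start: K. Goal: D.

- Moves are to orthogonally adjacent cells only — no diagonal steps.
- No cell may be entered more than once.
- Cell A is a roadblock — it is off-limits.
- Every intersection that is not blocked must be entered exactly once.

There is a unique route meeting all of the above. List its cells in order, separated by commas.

Need to visit all 8 open cells exactly once, starting at K and ending at D.
Cell C has only two open neighbours (H and B), so the path must pass straight through it: one of those is the cell it's entered from and the other is where it exits.
Route from K: up 2 to C, left 1 to B, down 2 to J, left 1 to I, up 1 to D — 7 moves in all.
Check: all 8 open cells covered.

K, H, C, B, F, J, I, D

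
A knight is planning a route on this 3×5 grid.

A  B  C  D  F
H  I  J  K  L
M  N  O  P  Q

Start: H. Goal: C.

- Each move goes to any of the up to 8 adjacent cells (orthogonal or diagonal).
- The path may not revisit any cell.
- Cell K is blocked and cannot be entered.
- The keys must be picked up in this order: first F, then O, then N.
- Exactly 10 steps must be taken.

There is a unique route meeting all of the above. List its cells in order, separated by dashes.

The waypoints must appear in the order F, O, N, with no cell reused.
Route from H: up-right to B, down-right to J, up-right to D, right to F, down to L, down-left to P, 2× left (reaching N), up to I, up-right to C — 10 moves in all.
Check: order respected (F at step 4, O at step 7, N at step 8); 10 moves as required.

H - B - J - D - F - L - P - O - N - I - C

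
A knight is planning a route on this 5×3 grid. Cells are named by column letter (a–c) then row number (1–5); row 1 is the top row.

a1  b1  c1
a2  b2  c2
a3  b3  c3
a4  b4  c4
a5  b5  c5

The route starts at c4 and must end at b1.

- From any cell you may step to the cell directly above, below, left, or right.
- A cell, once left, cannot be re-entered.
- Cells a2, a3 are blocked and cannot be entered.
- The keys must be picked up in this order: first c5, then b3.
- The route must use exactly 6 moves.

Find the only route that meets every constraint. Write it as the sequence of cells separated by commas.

The waypoints must appear in the order c5, b3, with no cell reused.
Route from c4: down to c5, left to b5, 4× up (reaching b1) — 6 moves in all.
Check: order respected (c5 at step 1, b3 at step 4); 6 moves as required.

c4, c5, b5, b4, b3, b2, b1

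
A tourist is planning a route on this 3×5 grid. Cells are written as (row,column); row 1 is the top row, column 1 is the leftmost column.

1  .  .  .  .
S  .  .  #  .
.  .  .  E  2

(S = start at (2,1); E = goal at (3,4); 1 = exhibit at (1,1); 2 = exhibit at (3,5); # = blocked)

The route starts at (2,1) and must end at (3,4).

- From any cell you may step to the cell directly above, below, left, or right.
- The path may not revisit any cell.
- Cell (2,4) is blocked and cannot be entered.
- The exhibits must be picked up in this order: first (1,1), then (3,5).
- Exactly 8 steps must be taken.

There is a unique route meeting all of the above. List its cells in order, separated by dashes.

The waypoints must appear in the order (1,1), (3,5), with no cell reused.
Route from (2,1): up 1 to (1,1), right 4 to (1,5), down 2 to (3,5), left 1 to (3,4) — 8 moves in all.
Check: order respected (1 at step 1, 2 at step 7); 8 moves as required.

(2,1) - (1,1) - (1,2) - (1,3) - (1,4) - (1,5) - (2,5) - (3,5) - (3,4)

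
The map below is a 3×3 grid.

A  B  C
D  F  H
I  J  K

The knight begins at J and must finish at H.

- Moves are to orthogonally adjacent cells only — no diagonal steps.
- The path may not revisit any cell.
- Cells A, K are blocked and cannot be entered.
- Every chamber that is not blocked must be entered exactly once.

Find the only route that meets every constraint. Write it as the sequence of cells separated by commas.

J, I, D, F, B, C, H

Need to visit all 7 open cells exactly once, starting at J and ending at H.
Route from J: left 1 to I, up 1 to D, right 1 to F, up 1 to B, right 1 to C, down 1 to H — 6 moves in all.
Check: all 7 open cells covered.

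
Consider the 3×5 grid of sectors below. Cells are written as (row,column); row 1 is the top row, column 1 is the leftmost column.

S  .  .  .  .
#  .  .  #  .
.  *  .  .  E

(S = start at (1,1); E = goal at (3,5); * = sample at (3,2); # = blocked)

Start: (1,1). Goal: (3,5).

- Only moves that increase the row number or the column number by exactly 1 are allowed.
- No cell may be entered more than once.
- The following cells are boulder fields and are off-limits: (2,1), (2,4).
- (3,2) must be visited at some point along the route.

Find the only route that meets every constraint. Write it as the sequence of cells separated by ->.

(1,1) -> (1,2) -> (2,2) -> (3,2) -> (3,3) -> (3,4) -> (3,5)

Moves only go right or down, so the column and row indices never decrease.
Route from (1,1): right to (1,2), 2× down (reaching (3,2)), 3× right (reaching (3,5)) — 6 moves in all.
Check: all required cells visited.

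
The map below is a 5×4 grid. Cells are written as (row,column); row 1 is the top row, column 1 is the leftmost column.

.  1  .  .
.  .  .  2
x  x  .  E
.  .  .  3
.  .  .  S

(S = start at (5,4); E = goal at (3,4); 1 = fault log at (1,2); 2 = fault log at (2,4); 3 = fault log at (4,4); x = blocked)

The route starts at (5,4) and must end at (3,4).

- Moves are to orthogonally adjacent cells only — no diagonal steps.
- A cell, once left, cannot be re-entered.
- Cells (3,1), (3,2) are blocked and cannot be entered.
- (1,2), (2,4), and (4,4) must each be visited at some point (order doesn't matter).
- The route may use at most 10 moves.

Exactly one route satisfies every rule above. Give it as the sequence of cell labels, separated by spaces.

(5,4) (4,4) (4,3) (3,3) (2,3) (2,2) (1,2) (1,3) (1,4) (2,4) (3,4)

The budget equals the shortest possible length, so every move has to be on a shortest route through the required cells.
Route from (5,4): up 1 to (4,4), left 1 to (4,3), up 2 to (2,3), left 1 to (2,2), up 1 to (1,2), right 2 to (1,4), down 2 to (3,4) — 10 moves in all.
Check: all required cells visited; 10 ≤ 10 moves.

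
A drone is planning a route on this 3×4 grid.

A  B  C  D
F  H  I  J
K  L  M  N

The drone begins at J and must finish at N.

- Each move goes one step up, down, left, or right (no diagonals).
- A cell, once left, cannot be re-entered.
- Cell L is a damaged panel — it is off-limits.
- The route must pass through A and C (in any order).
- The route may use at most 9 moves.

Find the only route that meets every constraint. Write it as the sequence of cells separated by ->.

Any route must reach A and C and still end at N within 9 moves, so the order of the required stops is forced.
Route from J: up to D, 3× left (reaching A), down to F, 2× right (reaching I), down to M, right to N — 9 moves in all.
Check: all required cells visited; 9 ≤ 9 moves.

J -> D -> C -> B -> A -> F -> H -> I -> M -> N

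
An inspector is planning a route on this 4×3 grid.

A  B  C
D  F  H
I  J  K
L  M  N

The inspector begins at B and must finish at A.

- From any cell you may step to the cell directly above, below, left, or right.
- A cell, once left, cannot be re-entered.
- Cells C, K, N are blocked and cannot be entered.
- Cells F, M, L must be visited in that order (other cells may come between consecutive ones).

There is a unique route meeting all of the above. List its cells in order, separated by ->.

B -> F -> J -> M -> L -> I -> D -> A

The waypoints must appear in the order F, M, L, with no cell reused.
Route from B: 3× down (reaching M), left to L, 3× up (reaching A) — 7 moves in all.
Check: order respected (F at step 1, M at step 3, L at step 4).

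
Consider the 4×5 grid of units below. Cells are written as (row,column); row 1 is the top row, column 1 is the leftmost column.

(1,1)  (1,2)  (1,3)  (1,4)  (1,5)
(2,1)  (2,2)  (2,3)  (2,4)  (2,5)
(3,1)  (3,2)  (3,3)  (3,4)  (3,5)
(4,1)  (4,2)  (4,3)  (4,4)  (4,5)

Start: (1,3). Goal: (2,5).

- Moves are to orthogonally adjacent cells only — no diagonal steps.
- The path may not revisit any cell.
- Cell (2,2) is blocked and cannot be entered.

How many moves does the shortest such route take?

The Manhattan distance from (1,3) to (2,5) is |1−2| + |3−5| = 3, so at least 3 moves are needed.
A route of 3 moves achieves this: (1,3) → (2,3) → (2,4) → (2,5).
Since 3 matches the lower bound, it is optimal.

3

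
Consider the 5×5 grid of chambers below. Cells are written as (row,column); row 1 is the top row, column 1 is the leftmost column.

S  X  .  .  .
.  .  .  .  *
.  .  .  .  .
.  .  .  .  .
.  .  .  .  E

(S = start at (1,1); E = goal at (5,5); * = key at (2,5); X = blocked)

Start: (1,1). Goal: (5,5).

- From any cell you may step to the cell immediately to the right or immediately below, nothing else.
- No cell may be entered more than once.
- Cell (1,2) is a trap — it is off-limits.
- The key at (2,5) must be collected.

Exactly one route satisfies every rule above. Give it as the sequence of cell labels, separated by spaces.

(1,1) (2,1) (2,2) (2,3) (2,4) (2,5) (3,5) (4,5) (5,5)

Moves only go right or down, so the column and row indices never decrease.
Route from (1,1): down to (2,1), 4× right (reaching (2,5)), 3× down (reaching (5,5)) — 8 moves in all.
Check: all required cells visited.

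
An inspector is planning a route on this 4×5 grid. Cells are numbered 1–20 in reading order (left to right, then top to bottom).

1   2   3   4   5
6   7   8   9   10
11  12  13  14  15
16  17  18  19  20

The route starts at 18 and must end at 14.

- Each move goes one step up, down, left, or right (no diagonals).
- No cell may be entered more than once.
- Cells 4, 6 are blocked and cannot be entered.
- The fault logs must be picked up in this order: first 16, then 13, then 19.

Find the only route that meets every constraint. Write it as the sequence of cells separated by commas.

The waypoints must appear in the order 16, 13, 19, with no cell reused.
Route from 18: 2× left (reaching 16), up to 11, 2× right (reaching 13), up to 8, 2× right (reaching 10), 2× down (reaching 20), left to 19, up to 14 — 12 moves in all.
Check: order respected (16 at step 2, 13 at step 5, 19 at step 11).

18, 17, 16, 11, 12, 13, 8, 9, 10, 15, 20, 19, 14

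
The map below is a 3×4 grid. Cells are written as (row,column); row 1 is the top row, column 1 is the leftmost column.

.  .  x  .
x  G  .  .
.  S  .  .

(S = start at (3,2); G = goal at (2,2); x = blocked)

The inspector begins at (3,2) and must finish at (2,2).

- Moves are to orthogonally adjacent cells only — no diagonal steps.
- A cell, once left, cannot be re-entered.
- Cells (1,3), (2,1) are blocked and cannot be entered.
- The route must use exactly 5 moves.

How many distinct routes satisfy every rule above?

Need simple routes of exactly 5 moves from (3,2) to (2,2) (Manhattan distance 1, so 2 moves are spent on a detour and 2 undoing it).
Enumerating: (3,2) (3,3) (3,4) (2,4) (2,3) (2,2).
That gives 1 route.

1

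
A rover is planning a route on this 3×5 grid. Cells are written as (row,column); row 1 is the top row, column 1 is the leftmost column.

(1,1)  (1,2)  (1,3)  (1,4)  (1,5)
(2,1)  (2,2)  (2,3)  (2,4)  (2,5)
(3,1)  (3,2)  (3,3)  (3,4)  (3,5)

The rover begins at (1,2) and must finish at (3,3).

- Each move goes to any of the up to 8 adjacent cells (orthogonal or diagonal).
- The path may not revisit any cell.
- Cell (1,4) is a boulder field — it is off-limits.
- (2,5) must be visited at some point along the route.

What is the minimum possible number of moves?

Any route passes through (2,5) somewhere between (1,2) and (3,3). Summing Chebyshev distances along the two legs ((1,2) → (2,5) → (3,3)) gives a lower bound of 3 + 2 = 5 moves.
A route of 5 moves achieves this: (1,2) → (1,3) → (2,4) → (2,5) → (3,4) → (3,3).
Since 5 matches the lower bound, it is optimal.

5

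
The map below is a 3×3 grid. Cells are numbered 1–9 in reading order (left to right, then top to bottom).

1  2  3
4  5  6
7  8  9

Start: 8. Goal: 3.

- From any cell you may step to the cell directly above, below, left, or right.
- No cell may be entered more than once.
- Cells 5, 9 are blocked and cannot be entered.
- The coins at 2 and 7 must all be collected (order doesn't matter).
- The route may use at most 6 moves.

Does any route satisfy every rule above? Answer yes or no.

yes

One route that works: 8 → 7 → 4 → 1 → 2 → 3.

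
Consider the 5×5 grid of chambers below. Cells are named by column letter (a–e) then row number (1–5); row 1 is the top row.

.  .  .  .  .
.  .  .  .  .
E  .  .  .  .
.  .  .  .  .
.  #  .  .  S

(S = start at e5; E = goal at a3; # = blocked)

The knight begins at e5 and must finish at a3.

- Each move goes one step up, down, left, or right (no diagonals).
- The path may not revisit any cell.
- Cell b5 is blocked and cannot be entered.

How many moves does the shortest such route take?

6

The Manhattan distance from e5 to a3 is |5−3| + |5−1| = 6, so at least 6 moves are needed.
A route of 6 moves achieves this: e5 → e4 → e3 → d3 → c3 → b3 → a3.
Since 6 matches the lower bound, it is optimal.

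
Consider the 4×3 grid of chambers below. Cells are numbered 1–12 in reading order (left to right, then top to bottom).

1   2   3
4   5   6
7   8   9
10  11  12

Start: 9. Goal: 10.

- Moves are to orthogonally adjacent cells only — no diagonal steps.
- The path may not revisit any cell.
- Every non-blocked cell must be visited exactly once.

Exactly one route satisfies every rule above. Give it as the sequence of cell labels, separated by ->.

9 -> 12 -> 11 -> 8 -> 5 -> 6 -> 3 -> 2 -> 1 -> 4 -> 7 -> 10

Need to visit all 12 open cells exactly once, starting at 9 and ending at 10.
Cell 3 has only two open neighbours (6 and 2), so the path must pass straight through it: one of those is the cell it's entered from and the other is where it exits.
Route from 9: down 1 to 12, left 1 to 11, up 2 to 5, right 1 to 6, up 1 to 3, left 2 to 1, down 3 to 10 — 11 moves in all.
Check: all 12 open cells covered.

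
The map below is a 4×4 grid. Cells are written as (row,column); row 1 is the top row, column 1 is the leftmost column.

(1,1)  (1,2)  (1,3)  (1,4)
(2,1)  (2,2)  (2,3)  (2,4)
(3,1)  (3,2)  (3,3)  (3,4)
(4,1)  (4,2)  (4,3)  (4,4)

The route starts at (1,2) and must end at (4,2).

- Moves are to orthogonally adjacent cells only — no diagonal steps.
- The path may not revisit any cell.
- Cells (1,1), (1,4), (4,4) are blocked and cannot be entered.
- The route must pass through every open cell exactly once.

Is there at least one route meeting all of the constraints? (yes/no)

no

Colour the cells like a checkerboard: each orthogonal step flips colour, so a Hamiltonian route alternates colours. Here there are 6 cells of one colour and 7 of the other, with start on the opposite colour to the goal — the counts and endpoints can't be arranged into an alternating sequence of length 13, so no Hamiltonian route exists.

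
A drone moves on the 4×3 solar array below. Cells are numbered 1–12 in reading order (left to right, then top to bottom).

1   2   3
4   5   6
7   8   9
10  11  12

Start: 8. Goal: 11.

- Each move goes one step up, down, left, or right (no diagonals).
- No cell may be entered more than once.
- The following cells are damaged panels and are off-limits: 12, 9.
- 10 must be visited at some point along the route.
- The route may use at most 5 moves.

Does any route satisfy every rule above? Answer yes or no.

yes

One route that works: 8 → 7 → 10 → 11.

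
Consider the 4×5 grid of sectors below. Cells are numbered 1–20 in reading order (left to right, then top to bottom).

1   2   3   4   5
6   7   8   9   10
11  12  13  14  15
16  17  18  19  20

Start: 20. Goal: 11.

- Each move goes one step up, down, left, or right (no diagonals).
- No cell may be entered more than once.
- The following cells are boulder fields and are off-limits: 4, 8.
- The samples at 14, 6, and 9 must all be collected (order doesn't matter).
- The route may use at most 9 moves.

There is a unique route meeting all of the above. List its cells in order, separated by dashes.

20 - 15 - 10 - 9 - 14 - 13 - 12 - 7 - 6 - 11

The 9-move cap with required stops at 14, 6, 9 leaves no slack for detours.
Route from 20: up 2 to 10, left 1 to 9, down 1 to 14, left 2 to 12, up 1 to 7, left 1 to 6, down 1 to 11 — 9 moves in all.
Check: all required cells visited; 9 ≤ 9 moves.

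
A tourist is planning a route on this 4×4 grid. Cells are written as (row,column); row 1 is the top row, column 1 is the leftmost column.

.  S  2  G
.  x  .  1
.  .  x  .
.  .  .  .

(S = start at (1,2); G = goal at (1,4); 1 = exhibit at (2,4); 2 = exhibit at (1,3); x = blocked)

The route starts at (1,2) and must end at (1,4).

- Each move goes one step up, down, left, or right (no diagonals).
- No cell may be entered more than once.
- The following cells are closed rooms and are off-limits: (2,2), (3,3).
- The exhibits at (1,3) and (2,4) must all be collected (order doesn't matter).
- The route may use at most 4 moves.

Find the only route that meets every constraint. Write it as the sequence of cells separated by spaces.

The 4-move cap with required stops at (1,3), (2,4) leaves no slack for detours.
Route from (1,2): right to (1,3), down to (2,3), right to (2,4), up to (1,4) — 4 moves in all.
Check: all required cells visited; 4 ≤ 4 moves.

(1,2) (1,3) (2,3) (2,4) (1,4)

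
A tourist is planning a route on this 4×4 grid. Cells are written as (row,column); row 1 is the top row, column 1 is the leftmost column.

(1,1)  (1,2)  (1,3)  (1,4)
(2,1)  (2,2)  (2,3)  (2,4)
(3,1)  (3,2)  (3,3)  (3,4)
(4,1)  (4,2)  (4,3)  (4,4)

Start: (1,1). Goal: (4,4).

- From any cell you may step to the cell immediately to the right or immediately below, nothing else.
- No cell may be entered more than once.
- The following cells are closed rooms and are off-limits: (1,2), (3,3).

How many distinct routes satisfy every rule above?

A right/down-only route from (1,1) to (4,4) makes exactly 3 down-moves and 3 right-moves in some order.
With no other constraints that would be C(6,3) = 20 routes.
Subtract routes through each blocked cell (inclusion–exclusion for overlaps): − through (1,2): 10 − through (3,3): 12 + through (1,2)&(3,3): 6 → 4.
That gives 4 routes.

4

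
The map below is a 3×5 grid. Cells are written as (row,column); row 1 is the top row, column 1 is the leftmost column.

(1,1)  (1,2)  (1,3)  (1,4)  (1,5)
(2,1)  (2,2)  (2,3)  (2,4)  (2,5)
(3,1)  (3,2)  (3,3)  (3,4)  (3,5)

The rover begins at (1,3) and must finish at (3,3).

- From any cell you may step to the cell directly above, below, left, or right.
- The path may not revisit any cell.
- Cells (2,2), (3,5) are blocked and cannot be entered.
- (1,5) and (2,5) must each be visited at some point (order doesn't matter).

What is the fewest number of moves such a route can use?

6

Any route passes through (1,5) and (2,5) in some order between (1,3) and (3,3). Summing Manhattan distances along each leg and taking the cheapest ordering ((1,3) → (1,5) → (2,5) → (3,3)) gives a lower bound of 2 + 1 + 3 = 6 moves.
A route of 6 moves achieves this: (1,3) → (1,4) → (1,5) → (2,5) → (2,4) → (3,4) → (3,3).
Since 6 matches the lower bound, it is optimal.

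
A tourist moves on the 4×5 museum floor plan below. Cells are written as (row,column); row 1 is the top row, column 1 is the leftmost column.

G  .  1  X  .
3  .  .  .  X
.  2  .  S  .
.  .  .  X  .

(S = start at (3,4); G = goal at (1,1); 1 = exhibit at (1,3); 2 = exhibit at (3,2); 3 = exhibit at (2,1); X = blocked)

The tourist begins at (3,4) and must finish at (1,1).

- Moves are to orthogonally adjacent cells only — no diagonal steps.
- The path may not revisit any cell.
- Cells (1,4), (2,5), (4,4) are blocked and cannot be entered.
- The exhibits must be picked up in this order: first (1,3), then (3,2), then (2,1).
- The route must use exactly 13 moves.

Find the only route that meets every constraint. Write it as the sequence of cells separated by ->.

(3,4) -> (2,4) -> (2,3) -> (1,3) -> (1,2) -> (2,2) -> (3,2) -> (3,3) -> (4,3) -> (4,2) -> (4,1) -> (3,1) -> (2,1) -> (1,1)

The waypoints must appear in the order (1,3), (3,2), (2,1), with no cell reused.
Route from (3,4): up to (2,4), left to (2,3), up to (1,3), left to (1,2), 2× down (reaching (3,2)), right to (3,3), down to (4,3), 2× left (reaching (4,1)), 3× up (reaching (1,1)) — 13 moves in all.
Check: order respected (1 at step 3, 2 at step 6, 3 at step 12); 13 moves as required.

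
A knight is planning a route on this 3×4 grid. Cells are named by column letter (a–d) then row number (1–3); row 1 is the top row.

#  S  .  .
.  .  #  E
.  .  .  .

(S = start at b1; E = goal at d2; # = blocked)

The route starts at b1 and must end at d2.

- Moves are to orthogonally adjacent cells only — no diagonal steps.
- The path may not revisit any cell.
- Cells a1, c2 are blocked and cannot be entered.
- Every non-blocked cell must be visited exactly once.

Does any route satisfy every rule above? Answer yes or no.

Exhausting the options from b1, every branch either dead-ends against blocked cells, would have to re-enter a cell already used, or reaches the goal with a constraint still unmet.

no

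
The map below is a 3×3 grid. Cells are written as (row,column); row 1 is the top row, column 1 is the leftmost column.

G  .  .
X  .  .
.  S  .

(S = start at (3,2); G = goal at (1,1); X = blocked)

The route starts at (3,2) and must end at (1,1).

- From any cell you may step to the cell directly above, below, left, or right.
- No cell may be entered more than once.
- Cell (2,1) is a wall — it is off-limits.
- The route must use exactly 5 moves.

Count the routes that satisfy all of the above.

Need simple routes of exactly 5 moves from (3,2) to (1,1) (Manhattan distance 3, so 1 moves are spent on a detour and 1 undoing it).
Enumerating: (3,2) (2,2) (2,3) (1,3) (1,2) (1,1) | (3,2) (3,3) (2,3) (1,3) (1,2) (1,1) | (3,2) (3,3) (2,3) (2,2) (1,2) (1,1).
That gives 3 routes.

3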